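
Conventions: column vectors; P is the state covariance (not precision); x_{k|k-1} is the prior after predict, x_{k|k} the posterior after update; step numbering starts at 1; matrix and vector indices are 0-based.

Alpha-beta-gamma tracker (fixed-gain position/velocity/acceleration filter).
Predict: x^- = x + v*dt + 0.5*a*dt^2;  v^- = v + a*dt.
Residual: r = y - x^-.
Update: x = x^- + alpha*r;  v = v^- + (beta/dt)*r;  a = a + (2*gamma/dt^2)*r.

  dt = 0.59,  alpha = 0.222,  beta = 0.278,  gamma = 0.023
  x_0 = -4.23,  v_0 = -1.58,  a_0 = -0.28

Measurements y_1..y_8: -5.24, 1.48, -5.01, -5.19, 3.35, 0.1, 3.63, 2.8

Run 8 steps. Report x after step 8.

x_post = 5.5171

step 1: x_pred=-5.2109  r=-0.0291  x^+=-5.2174  v^+=-1.7589  a^+=-0.2838
step 2: x_pred=-6.3045  r=7.7845  x^+=-4.5764  v^+=1.7416  a^+=0.7449
step 3: x_pred=-3.4192  r=-1.5908  x^+=-3.7723  v^+=1.4315  a^+=0.5346
step 4: x_pred=-2.8347  r=-2.3553  x^+=-3.3576  v^+=0.6371  a^+=0.2234
step 5: x_pred=-2.9428  r=6.2928  x^+=-1.5458  v^+=3.7340  a^+=1.0550
step 6: x_pred=0.8409  r=-0.7409  x^+=0.6764  v^+=4.0073  a^+=0.9570
step 7: x_pred=3.2073  r=0.4227  x^+=3.3012  v^+=4.7712  a^+=1.0129
step 8: x_pred=6.2924  r=-3.4924  x^+=5.5171  v^+=3.7232  a^+=0.5514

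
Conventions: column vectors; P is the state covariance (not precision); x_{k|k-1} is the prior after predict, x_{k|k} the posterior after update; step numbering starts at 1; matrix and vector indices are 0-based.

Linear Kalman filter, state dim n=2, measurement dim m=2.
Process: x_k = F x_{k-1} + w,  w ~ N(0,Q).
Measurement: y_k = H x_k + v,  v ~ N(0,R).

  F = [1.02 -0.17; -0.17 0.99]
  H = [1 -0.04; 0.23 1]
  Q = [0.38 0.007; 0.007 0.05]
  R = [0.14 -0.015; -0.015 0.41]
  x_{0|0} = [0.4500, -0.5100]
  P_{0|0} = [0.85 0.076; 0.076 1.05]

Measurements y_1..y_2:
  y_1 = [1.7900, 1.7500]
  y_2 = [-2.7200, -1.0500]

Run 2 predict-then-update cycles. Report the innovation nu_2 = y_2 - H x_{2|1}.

step 1: x^-=[0.5457, -0.5814]  P^-=[1.2683 -0.2382; -0.2382 1.0781]  S=[1.4291 -0.0024; -0.0024 1.4456]  K=[0.8942 0.0385; -0.1956 0.7075]  nu=[1.2210, 2.2059]  x^+=[1.7226, 0.7405]  P^+=[0.1236 -0.0260; -0.0260 0.2990]
step 2: x^-=[1.6311, 0.4402]  P^-=[0.5262 -0.0918; -0.0918 0.3554]  S=[0.6742 0.0009; 0.0009 0.7510]  K=[0.7860 0.0380; -0.1578 0.4453]  nu=[-4.3335, -1.8654]  x^+=[-1.8459, 0.2935]  P^+=[0.1086 -0.0212; -0.0212 0.1898]

innov = [-4.3335, -1.8654]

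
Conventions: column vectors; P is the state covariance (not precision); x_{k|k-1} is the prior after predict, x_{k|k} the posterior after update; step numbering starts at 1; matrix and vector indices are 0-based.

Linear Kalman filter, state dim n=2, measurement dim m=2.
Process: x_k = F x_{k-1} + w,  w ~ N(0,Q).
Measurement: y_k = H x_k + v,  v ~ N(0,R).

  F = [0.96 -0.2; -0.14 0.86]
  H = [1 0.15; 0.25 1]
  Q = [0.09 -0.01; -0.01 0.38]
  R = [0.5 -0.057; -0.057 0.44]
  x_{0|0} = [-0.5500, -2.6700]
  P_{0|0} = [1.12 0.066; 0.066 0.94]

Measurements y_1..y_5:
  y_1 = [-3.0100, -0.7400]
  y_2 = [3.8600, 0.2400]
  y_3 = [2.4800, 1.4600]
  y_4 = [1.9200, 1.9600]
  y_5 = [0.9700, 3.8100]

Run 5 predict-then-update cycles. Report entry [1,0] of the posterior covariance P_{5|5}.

P_post[1,0] = -0.1071

step 1: x^-=[0.0060, -2.2192]  P^-=[1.1344 -0.2659; -0.2659 1.0813]  S=[1.5790 0.1130; 0.1130 1.4593]  K=[0.6962 -0.0417; -0.1161 0.7044]  nu=[-2.6831, 1.4777]  x^+=[-1.9236, -0.8669]  P^+=[0.3732 -0.1513; -0.1513 0.3544]
step 2: x^-=[-1.6733, -0.4762]  P^-=[0.5062 -0.2503; -0.2503 0.6859]  S=[0.9465 -0.0872; -0.0872 1.0324]  K=[0.4879 -0.0786; -0.1009 0.5952]  nu=[5.6047, 1.1345]  x^+=[0.9719, -0.3663]  P^+=[0.2678 -0.1294; -0.1294 0.3000]
step 3: x^-=[1.0063, -0.4511]  P^-=[0.3985 -0.2080; -0.2080 0.6383]  S=[0.8505 -0.0775; -0.0775 0.9992]  K=[0.4250 -0.0755; -0.0791 0.5806]  nu=[1.5414, 1.6595]  x^+=[1.5360, 0.3905]  P^+=[0.2342 -0.1160; -0.1160 0.2890]
step 4: x^-=[1.3965, 0.1208]  P^-=[0.3620 -0.1902; -0.1902 0.6263]  S=[0.8190 -0.0699; -0.0699 0.9938]  K=[0.4010 -0.0721; -0.0682 0.5775]  nu=[0.5054, 1.4901]  x^+=[1.4916, 0.9469]  P^+=[0.2211 -0.1099; -0.1099 0.2855]
step 5: x^-=[1.2426, 0.6055]  P^-=[0.3473 -0.1826; -0.1826 0.6219]  S=[0.8066 -0.0663; -0.0663 0.9923]  K=[0.3909 -0.0704; -0.0633 0.5765]  nu=[-0.3634, 2.8939]  x^+=[0.8969, 2.2968]  P^+=[0.2155 -0.1071; -0.1071 0.2840]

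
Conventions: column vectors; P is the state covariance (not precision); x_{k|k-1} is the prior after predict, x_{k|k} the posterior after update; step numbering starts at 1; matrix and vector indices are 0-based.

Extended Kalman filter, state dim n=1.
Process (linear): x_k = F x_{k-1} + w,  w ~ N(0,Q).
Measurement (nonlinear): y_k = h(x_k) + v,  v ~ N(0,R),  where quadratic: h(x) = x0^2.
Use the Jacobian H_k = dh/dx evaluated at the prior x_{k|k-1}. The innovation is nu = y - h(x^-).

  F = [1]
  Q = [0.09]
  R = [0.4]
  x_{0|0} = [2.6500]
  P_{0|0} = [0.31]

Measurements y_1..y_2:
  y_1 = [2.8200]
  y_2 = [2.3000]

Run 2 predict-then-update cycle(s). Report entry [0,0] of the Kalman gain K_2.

K[0,0] = 0.2087

step 1: x^-=[2.6500]  P^-=[0.4000]  H_jac=[5.3000]  S=[11.6360]  K=[0.1822]  nu=[-4.2025]  x^+=[1.8843]  P^+=[0.0138]
step 2: x^-=[1.8843]  P^-=[0.1038]  H_jac=[3.7687]  S=[1.8736]  K=[0.2087]  nu=[-1.2507]  x^+=[1.6233]  P^+=[0.0222]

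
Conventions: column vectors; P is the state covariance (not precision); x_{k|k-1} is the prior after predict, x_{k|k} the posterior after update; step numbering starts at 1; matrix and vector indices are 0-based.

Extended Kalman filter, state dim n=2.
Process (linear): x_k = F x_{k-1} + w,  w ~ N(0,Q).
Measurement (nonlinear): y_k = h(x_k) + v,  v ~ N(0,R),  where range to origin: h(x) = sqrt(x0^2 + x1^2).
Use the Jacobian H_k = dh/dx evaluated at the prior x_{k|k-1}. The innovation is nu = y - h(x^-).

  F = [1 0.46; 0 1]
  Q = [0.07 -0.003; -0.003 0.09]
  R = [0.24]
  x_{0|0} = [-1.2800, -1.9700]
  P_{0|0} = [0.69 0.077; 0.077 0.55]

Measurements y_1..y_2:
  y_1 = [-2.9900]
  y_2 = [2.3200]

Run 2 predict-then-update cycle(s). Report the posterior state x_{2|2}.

x_post = [2.1744, 0.9028]

step 1: x^-=[-2.1862, -1.9700]  P^-=[0.9472 0.3270; 0.3270 0.6400]  H_jac=[-0.7429 -0.6694]  S=[1.3748]  K=[-0.6711; -0.4883]  nu=[-5.9329]  x^+=[1.7952, 0.9272]  P^+=[0.3281 -0.1235; -0.1235 0.3122]
step 2: x^-=[2.2217, 0.9272]  P^-=[0.3505 0.0171; 0.0171 0.4022]  H_jac=[0.9229 0.3851]  S=[0.6103]  K=[0.5408; 0.2796]  nu=[-0.0874]  x^+=[2.1744, 0.9028]  P^+=[0.1720 -0.0752; -0.0752 0.3544]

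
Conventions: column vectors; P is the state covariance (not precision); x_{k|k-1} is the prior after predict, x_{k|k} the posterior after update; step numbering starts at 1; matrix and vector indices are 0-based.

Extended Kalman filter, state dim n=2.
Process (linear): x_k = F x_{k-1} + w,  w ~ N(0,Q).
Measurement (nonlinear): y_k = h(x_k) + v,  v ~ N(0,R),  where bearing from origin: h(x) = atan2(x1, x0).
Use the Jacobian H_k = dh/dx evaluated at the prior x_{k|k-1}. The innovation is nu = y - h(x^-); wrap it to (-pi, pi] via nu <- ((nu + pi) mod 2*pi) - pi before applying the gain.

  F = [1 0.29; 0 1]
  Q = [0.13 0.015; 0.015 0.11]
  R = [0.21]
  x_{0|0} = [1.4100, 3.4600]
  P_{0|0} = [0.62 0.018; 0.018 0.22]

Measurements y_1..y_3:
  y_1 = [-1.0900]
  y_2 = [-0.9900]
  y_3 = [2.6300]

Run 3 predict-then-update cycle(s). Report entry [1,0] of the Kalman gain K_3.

K[1,0] = 0.2195

step 1: x^-=[2.4134, 3.4600]  P^-=[0.7789 0.0968; 0.0968 0.3300]  H_jac=[-0.1944 0.1356]  S=[0.2404]  K=[-0.5753; 0.1079]  nu=[-2.0517]  x^+=[3.5939, 3.2387]  P^+=[0.6994 0.1117; 0.1117 0.3272]
step 2: x^-=[4.5331, 3.2387]  P^-=[0.9217 0.2216; 0.2216 0.4372]  H_jac=[-0.1043 0.1460]  S=[0.2226]  K=[-0.2866; 0.1830]  nu=[-1.6104]  x^+=[4.9947, 2.9440]  P^+=[0.9034 0.2333; 0.2333 0.4298]
step 3: x^-=[5.8484, 2.9440]  P^-=[1.2048 0.3729; 0.3729 0.5398]  H_jac=[-0.0687 0.1364]  S=[0.2187]  K=[-0.1457; 0.2195]  nu=[2.1636]  x^+=[5.5332, 3.4191]  P^+=[1.2002 0.3799; 0.3799 0.5292]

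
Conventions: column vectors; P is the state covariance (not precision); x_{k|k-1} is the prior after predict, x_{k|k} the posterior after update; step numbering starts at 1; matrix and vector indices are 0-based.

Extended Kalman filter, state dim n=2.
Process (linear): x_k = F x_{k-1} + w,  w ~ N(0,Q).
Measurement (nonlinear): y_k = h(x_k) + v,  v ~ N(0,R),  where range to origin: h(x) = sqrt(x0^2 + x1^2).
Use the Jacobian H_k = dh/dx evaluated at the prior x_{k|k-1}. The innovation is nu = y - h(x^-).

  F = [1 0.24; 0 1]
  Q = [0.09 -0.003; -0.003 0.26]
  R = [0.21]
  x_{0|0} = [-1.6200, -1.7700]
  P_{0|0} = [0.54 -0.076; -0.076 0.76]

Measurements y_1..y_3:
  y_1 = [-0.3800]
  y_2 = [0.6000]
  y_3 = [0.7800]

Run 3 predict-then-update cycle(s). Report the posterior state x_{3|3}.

step 1: x^-=[-2.0448, -1.7700]  P^-=[0.6373 0.1034; 0.1034 1.0200]  H_jac=[-0.7561 -0.6545]  S=[1.1136]  K=[-0.4935; -0.6697]  nu=[-3.0845]  x^+=[-0.5227, 0.2957]  P^+=[0.3661 -0.2646; -0.2646 0.5206]
step 2: x^-=[-0.4517, 0.2957]  P^-=[0.3591 -0.1427; -0.1427 0.7806]  H_jac=[-0.8367 0.5476]  S=[0.8262]  K=[-0.4582; 0.6619]  nu=[0.0601]  x^+=[-0.4793, 0.3355]  P^+=[0.1856 0.1079; 0.1079 0.4186]
step 3: x^-=[-0.3988, 0.3355]  P^-=[0.3515 0.2054; 0.2054 0.6786]  H_jac=[-0.7652 0.6438]  S=[0.4947]  K=[-0.2765; 0.5654]  nu=[0.2589]  x^+=[-0.4703, 0.4818]  P^+=[0.3137 0.2827; 0.2827 0.5205]

x_post = [-0.4703, 0.4818]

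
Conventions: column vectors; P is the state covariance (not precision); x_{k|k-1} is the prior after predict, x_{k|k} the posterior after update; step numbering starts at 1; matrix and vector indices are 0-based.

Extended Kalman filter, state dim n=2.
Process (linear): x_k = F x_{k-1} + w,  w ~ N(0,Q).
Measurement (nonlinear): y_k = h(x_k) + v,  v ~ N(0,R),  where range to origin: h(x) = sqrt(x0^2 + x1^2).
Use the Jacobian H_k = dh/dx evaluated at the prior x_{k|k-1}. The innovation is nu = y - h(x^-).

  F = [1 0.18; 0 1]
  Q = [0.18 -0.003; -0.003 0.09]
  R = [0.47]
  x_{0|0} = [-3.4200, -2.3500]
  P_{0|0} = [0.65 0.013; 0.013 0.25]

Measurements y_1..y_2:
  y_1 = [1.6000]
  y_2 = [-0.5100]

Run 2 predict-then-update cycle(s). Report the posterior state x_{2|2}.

step 1: x^-=[-3.8430, -2.3500]  P^-=[0.8428 0.0550; 0.0550 0.3400]  H_jac=[-0.8531 -0.5217]  S=[1.2249]  K=[-0.6104; -0.1831]  nu=[-2.9046]  x^+=[-2.0700, -1.8181]  P^+=[0.3864 -0.0819; -0.0819 0.2989]
step 2: x^-=[-2.3973, -1.8181]  P^-=[0.5466 -0.0311; -0.0311 0.3889]  H_jac=[-0.7968 -0.6043]  S=[0.9291]  K=[-0.4485; -0.2263]  nu=[-3.5187]  x^+=[-0.8191, -1.0219]  P^+=[0.3597 -0.1254; -0.1254 0.3414]

x_post = [-0.8191, -1.0219]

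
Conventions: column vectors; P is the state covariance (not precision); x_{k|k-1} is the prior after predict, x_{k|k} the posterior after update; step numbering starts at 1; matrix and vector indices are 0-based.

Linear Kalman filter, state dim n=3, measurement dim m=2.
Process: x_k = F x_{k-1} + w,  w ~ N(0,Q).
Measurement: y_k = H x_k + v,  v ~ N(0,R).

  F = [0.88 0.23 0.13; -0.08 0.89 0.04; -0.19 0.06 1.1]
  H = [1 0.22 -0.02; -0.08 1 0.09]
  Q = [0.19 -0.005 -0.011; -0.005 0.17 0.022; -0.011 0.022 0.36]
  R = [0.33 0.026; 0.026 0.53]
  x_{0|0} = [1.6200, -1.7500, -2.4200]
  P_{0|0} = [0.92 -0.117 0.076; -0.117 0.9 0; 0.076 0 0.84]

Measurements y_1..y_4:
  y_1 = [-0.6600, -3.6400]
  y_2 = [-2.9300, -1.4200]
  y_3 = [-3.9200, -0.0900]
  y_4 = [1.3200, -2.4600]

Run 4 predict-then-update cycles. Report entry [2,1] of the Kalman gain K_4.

step 1: x^-=[0.7085, -1.7839, -3.0748]  P^-=[0.9343 0.0312 0.0383; 0.0312 0.9063 0.1341; 0.0383 0.1341 1.3838]  S=[1.3197 0.1823; 0.1823 1.4721]  K=[0.7288 -0.1175; 0.0883 0.6112; 0.0066 0.1728]  nu=[-1.0375, -1.5227]  x^+=[0.1312, -2.8062, -3.3447]  P^+=[0.2442 -0.0273 0.0391; -0.0273 0.3264 -0.0257; 0.0391 -0.0257 1.3393]
step 2: x^-=[-0.9648, -2.6418, -3.8725]  P^-=[0.4154 0.0285 0.1741; 0.0285 0.4340 0.0779; 0.1741 0.0779 1.9715]  S=[0.7721 0.1286; 0.1286 0.9896]  K=[0.5517 -0.0607; 0.0866 0.4321; 0.1595 0.2232]  nu=[-1.4615, 1.4931]  x^+=[-1.8617, -2.1231, -3.7723]  P^+=[0.1853 -0.0124 0.1050; -0.0124 0.2338 -0.0396; 0.1050 -0.0396 1.8934]
step 3: x^-=[-2.6170, -1.8915, -3.9232]  P^-=[0.3945 0.0278 0.3206; 0.0278 0.3577 0.0739; 0.3206 0.0739 2.6097]  S=[0.7416 0.1251; 0.1251 0.9156]  K=[0.5394 -0.0463; 0.0767 0.3850; 0.3395 0.2628]  nu=[-0.9653, 1.9452]  x^+=[-3.2277, -1.2165, -3.7396]  P^+=[0.1830 -0.0121 0.1802; -0.0121 0.2102 -0.0569; 0.1802 -0.0569 2.4386]
step 4: x^-=[-3.6063, -0.9741, -3.5733]  P^-=[0.4170 0.0259 0.4650; 0.0259 0.3381 0.0723; 0.4650 0.0723 3.2356]  S=[0.7569 0.1293; 0.1293 0.8992]  K=[0.5533 -0.0412; 0.0672 0.3713; 0.5002 0.2910]  nu=[5.0692, -1.4529]  x^+=[-0.7417, -1.1727, -1.4604]  P^+=[0.1897 -0.0146 0.2482; -0.0146 0.2043 -0.0768; 0.2482 -0.0768 2.9324]

K[2,1] = 0.2910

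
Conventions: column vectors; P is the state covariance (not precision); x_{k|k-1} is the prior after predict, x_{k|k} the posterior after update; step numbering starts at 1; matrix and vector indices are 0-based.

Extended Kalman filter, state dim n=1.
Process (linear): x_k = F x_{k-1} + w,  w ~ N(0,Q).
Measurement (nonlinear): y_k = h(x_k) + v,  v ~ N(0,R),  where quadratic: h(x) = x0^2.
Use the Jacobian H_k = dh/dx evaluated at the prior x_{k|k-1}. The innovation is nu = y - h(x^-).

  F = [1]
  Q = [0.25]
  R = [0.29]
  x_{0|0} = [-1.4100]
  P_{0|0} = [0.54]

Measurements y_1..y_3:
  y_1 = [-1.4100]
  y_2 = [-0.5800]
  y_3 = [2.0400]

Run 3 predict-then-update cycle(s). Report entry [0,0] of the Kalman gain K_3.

K[0,0] = 0.0057

step 1: x^-=[-1.4100]  P^-=[0.7900]  H_jac=[-2.8200]  S=[6.5724]  K=[-0.3390]  nu=[-3.3981]  x^+=[-0.2582]  P^+=[0.0349]
step 2: x^-=[-0.2582]  P^-=[0.2849]  H_jac=[-0.5163]  S=[0.3659]  K=[-0.4019]  nu=[-0.6467]  x^+=[0.0017]  P^+=[0.2257]
step 3: x^-=[0.0017]  P^-=[0.4757]  H_jac=[0.0035]  S=[0.2900]  K=[0.0057]  nu=[2.0400]  x^+=[0.0134]  P^+=[0.4757]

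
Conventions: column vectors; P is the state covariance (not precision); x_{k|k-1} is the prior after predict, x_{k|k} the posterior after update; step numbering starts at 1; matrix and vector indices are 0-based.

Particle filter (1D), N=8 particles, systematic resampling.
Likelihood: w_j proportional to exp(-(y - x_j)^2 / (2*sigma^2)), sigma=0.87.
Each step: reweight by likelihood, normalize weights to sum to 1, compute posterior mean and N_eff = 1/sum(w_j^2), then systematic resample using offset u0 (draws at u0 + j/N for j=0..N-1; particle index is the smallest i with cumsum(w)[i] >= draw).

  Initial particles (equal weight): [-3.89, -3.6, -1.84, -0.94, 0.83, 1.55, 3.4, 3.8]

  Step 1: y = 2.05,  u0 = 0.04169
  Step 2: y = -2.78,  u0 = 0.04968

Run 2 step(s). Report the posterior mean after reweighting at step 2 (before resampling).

post_mean = 0.8615

step 1: w=[0.0000, 0.0000, 0.0000, 0.0016, 0.2258, 0.5117, 0.1811, 0.0798]  mean=1.8978  Neff=2.8415  idx=[4, 4, 5, 5, 5, 5, 6, 6]
step 2: w=[0.4781, 0.4781, 0.0110, 0.0110, 0.0110, 0.0110, 0.0000, 0.0000]  mean=0.8615  Neff=2.1851  idx=[0, 0, 0, 0, 1, 1, 1, 1]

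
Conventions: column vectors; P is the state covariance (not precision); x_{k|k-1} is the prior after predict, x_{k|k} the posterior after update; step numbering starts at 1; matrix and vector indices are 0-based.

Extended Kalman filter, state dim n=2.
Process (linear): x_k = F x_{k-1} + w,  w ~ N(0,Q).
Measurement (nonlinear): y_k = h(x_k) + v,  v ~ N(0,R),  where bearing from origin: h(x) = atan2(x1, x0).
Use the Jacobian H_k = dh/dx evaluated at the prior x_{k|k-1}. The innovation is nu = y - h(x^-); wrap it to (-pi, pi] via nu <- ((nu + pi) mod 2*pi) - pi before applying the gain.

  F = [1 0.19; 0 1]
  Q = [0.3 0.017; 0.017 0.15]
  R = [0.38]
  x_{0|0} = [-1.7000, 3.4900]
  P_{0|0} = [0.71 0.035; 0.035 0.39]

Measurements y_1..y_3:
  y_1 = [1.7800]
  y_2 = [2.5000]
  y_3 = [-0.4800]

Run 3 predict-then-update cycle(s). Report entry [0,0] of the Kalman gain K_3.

K[0,0] = -0.8011

step 1: x^-=[-1.0369, 3.4900]  P^-=[1.0374 0.1261; 0.1261 0.5400]  H_jac=[-0.2633 -0.0782]  S=[0.4604]  K=[-0.6147; -0.1639]  nu=[-0.0796]  x^+=[-0.9880, 3.5030]  P^+=[0.8634 0.0797; 0.0797 0.5276]
step 2: x^-=[-0.3224, 3.5030]  P^-=[1.2128 0.1970; 0.1970 0.6776]  H_jac=[-0.2831 -0.0261]  S=[0.4805]  K=[-0.7251; -0.1528]  nu=[0.8374]  x^+=[-0.9296, 3.3751]  P^+=[0.9601 0.1437; 0.1437 0.6664]
step 3: x^-=[-0.2883, 3.3751]  P^-=[1.3388 0.2874; 0.2874 0.8164]  H_jac=[-0.2941 -0.0251]  S=[0.5006]  K=[-0.8011; -0.2098]  nu=[-2.1360]  x^+=[1.4228, 3.8233]  P^+=[1.0176 0.2032; 0.2032 0.7944]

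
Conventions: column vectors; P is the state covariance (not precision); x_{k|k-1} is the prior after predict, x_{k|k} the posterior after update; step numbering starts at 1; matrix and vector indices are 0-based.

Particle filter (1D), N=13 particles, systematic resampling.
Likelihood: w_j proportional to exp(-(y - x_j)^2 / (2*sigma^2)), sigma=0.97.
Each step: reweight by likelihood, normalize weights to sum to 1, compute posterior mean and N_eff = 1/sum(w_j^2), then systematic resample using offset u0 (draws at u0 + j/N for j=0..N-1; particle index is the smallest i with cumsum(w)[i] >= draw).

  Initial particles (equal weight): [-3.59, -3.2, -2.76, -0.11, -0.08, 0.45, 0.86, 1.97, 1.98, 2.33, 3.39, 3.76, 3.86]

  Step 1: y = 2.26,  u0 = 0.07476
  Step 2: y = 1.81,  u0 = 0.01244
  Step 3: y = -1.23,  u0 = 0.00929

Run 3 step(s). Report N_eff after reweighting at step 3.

step 1: w=[0.0000, 0.0000, 0.0000, 0.0110, 0.0118, 0.0380, 0.0765, 0.2073, 0.2080, 0.2162, 0.1100, 0.0656, 0.0556]  mean=2.2389  Neff=6.2486  idx=[6, 7, 7, 7, 8, 8, 8, 9, 9, 9, 10, 11, 12]
step 2: w=[0.0642, 0.1024, 0.1024, 0.1024, 0.1022, 0.1022, 0.1022, 0.0899, 0.0899, 0.0899, 0.0275, 0.0138, 0.0111]  mean=2.0836  Neff=10.8454  idx=[0, 1, 1, 2, 3, 4, 5, 5, 6, 7, 8, 9, 9]
step 3: w=[0.7165, 0.0316, 0.0316, 0.0316, 0.0316, 0.0306, 0.0306, 0.0306, 0.0306, 0.0087, 0.0087, 0.0087, 0.0087]  mean=1.1884  Neff=1.9178  idx=[0, 0, 0, 0, 0, 0, 0, 0, 0, 0, 2, 5, 7]

N_eff = 1.9178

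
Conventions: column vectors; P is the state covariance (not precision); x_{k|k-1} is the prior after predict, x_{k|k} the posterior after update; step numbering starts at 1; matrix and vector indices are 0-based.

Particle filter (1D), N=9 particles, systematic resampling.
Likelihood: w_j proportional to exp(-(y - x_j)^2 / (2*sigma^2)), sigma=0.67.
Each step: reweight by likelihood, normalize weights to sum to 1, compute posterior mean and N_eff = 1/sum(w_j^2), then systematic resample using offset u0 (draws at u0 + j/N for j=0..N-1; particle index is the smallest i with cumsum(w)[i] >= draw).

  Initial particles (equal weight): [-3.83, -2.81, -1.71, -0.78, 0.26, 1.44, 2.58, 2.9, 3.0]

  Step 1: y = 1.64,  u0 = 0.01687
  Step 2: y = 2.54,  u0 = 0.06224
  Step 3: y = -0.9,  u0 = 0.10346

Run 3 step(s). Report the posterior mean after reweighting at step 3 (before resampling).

step 1: w=[0.0000, 0.0000, 0.0000, 0.0008, 0.0685, 0.5467, 0.2136, 0.0975, 0.0728]  mean=1.8568  Neff=2.7474  idx=[4, 5, 5, 5, 5, 5, 6, 6, 7]
step 2: w=[0.0007, 0.0624, 0.0624, 0.0624, 0.0624, 0.0624, 0.2397, 0.2397, 0.2079]  mean=2.2892  Neff=5.6307  idx=[1, 3, 5, 6, 6, 7, 7, 8, 8]
step 3: w=[0.3330, 0.3330, 0.3330, 0.0002, 0.0002, 0.0002, 0.0002, 0.0000, 0.0000]  mean=1.4410  Neff=3.0051  idx=[0, 0, 0, 1, 1, 1, 2, 2, 2]

post_mean = 1.4410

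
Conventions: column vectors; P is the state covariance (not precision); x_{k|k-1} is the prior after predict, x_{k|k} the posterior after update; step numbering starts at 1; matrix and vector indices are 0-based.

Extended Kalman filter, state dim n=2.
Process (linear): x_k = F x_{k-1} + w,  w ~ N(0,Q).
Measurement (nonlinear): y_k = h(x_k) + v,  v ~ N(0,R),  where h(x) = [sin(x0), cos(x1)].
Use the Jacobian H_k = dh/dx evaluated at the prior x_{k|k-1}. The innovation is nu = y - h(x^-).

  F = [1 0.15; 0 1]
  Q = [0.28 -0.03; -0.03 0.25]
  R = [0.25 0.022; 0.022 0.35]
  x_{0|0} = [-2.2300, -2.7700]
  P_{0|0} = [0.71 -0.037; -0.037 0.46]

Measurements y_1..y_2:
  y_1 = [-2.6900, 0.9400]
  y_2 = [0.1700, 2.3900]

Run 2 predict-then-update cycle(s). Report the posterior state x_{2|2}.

step 1: x^-=[-2.6455, -2.7700]  P^-=[0.9892 0.0020; 0.0020 0.7100]  H_jac=[-0.8794 0.0000; 0.0000 0.3631]  S=[1.0151 0.0214; 0.0214 0.4436]  K=[-0.8579 0.0430; -0.0140 0.5818]  nu=[-2.2140, 1.8718]  x^+=[-0.6656, -1.6500]  P^+=[0.2428 -0.0106; -0.0106 0.5600]
step 2: x^-=[-0.9131, -1.6500]  P^-=[0.5322 0.0434; 0.0434 0.8100]  H_jac=[0.6113 0.0000; 0.0000 0.9969]  S=[0.4489 0.0485; 0.0485 1.1549]  K=[0.7240 0.0071; -0.0164 0.6998]  nu=[0.9614, 2.4692]  x^+=[-0.1995, 0.0622]  P^+=[0.2964 0.0185; 0.0185 0.2453]

x_post = [-0.1995, 0.0622]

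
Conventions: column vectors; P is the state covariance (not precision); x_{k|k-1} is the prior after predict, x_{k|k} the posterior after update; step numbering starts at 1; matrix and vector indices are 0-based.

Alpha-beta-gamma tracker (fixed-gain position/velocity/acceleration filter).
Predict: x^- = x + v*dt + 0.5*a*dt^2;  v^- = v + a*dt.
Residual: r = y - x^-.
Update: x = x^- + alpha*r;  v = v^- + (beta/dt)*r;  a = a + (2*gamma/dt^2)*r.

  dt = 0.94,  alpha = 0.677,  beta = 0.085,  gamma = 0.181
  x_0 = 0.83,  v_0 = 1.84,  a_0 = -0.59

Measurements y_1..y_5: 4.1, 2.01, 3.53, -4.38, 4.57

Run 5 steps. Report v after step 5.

step 1: x_pred=2.2989  r=1.8011  x^+=3.5183  v^+=1.4483  a^+=0.1479
step 2: x_pred=4.9450  r=-2.9350  x^+=2.9580  v^+=1.3219  a^+=-1.0545
step 3: x_pred=3.7346  r=-0.2046  x^+=3.5961  v^+=0.3121  a^+=-1.1384
step 4: x_pred=3.3865  r=-7.7665  x^+=-1.8714  v^+=-1.4603  a^+=-4.3202
step 5: x_pred=-5.1528  r=9.7228  x^+=1.4296  v^+=-4.6421  a^+=-0.3369

v_post = -4.6421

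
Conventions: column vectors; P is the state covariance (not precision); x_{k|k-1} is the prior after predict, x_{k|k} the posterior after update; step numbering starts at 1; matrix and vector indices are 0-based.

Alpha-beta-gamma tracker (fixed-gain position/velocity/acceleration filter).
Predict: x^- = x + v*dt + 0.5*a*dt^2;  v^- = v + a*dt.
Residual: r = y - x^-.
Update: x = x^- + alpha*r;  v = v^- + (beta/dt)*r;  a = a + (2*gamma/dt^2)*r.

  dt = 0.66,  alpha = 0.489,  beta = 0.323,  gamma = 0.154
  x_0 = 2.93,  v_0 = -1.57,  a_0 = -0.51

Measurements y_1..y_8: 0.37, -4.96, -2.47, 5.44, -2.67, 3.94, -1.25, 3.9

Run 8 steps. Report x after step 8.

step 1: x_pred=1.7827  r=-1.4127  x^+=1.0919  v^+=-2.5980  a^+=-1.5089
step 2: x_pred=-0.9514  r=-4.0086  x^+=-2.9116  v^+=-5.5556  a^+=-4.3433
step 3: x_pred=-7.5243  r=5.0543  x^+=-5.0527  v^+=-5.9486  a^+=-0.7695
step 4: x_pred=-9.1464  r=14.5864  x^+=-2.0137  v^+=0.6820  a^+=9.5441
step 5: x_pred=0.5152  r=-3.1852  x^+=-1.0424  v^+=5.4223  a^+=7.2920
step 6: x_pred=4.1245  r=-0.1845  x^+=4.0343  v^+=10.1447  a^+=7.1615
step 7: x_pred=12.2896  r=-13.5396  x^+=5.6687  v^+=8.2451  a^+=-2.4119
step 8: x_pred=10.5852  r=-6.6852  x^+=7.3161  v^+=3.3816  a^+=-7.1388

x_post = 7.3161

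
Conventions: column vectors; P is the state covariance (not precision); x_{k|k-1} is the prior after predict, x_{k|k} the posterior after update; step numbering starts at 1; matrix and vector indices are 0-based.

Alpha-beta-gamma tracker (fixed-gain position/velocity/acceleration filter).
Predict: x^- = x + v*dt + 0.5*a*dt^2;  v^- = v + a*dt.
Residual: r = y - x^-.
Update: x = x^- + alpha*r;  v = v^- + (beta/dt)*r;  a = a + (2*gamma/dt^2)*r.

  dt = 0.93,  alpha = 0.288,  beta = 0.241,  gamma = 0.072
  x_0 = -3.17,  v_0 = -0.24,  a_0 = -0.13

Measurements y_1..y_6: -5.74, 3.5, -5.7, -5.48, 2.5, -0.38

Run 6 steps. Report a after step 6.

step 1: x_pred=-3.4494  r=-2.2906  x^+=-4.1091  v^+=-0.9545  a^+=-0.5114
step 2: x_pred=-5.2179  r=8.7179  x^+=-2.7072  v^+=0.8291  a^+=0.9401
step 3: x_pred=-1.5295  r=-4.1705  x^+=-2.7306  v^+=0.6227  a^+=0.2458
step 4: x_pred=-2.0453  r=-3.4347  x^+=-3.0345  v^+=-0.0389  a^+=-0.3261
step 5: x_pred=-3.2116  r=5.7116  x^+=-1.5667  v^+=1.1380  a^+=0.6248
step 6: x_pred=-0.2381  r=-0.1419  x^+=-0.2790  v^+=1.6823  a^+=0.6012

a_post = 0.6012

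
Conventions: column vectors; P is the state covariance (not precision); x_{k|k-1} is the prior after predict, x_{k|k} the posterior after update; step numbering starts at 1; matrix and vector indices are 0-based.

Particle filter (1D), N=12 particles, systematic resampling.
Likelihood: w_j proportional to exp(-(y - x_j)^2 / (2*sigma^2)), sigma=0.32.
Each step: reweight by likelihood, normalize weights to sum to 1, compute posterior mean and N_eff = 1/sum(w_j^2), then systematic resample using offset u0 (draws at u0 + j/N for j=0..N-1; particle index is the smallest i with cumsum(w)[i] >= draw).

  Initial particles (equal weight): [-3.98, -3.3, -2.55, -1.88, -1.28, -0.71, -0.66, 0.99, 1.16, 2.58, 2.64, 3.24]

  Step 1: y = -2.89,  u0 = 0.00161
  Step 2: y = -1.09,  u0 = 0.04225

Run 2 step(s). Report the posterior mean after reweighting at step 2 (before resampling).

post_mean = -2.5500

step 1: w=[0.0030, 0.4320, 0.5583, 0.0067, 0.0000, 0.0000, 0.0000, 0.0000, 0.0000, 0.0000, 0.0000, 0.0000]  mean=-2.8737  Neff=2.0066  idx=[0, 1, 1, 1, 1, 1, 2, 2, 2, 2, 2, 2]
step 2: w=[0.0000, 0.0000, 0.0000, 0.0000, 0.0000, 0.0000, 0.1667, 0.1667, 0.1667, 0.1667, 0.1667, 0.1667]  mean=-2.5500  Neff=6.0000  idx=[6, 6, 7, 7, 8, 8, 9, 9, 10, 10, 11, 11]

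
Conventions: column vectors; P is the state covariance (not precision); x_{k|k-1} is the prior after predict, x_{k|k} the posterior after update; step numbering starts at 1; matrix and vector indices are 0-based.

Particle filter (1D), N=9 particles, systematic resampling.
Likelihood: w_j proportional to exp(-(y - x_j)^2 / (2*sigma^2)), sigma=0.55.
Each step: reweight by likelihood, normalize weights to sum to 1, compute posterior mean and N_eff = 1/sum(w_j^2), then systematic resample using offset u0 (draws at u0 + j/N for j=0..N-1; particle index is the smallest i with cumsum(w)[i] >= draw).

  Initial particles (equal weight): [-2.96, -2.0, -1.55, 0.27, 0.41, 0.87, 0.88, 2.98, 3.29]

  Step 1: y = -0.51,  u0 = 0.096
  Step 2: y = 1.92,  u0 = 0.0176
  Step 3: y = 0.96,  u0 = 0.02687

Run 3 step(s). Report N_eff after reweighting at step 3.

N_eff = 8.4046

step 1: w=[0.0001, 0.0287, 0.1881, 0.4113, 0.2775, 0.0483, 0.0461, 0.0000, 0.0000]  mean=-0.0416  Neff=3.4866  idx=[2, 2, 3, 3, 3, 4, 4, 4, 6]
step 2: w=[0.0000, 0.0000, 0.0412, 0.0412, 0.0412, 0.0855, 0.0855, 0.0855, 0.6200]  mean=0.6841  Neff=2.4308  idx=[2, 5, 6, 7, 8, 8, 8, 8, 8]
step 3: w=[0.0630, 0.0840, 0.0840, 0.0840, 0.1370, 0.1370, 0.1370, 0.1370, 0.1370]  mean=0.7231  Neff=8.4046  idx=[0, 1, 3, 4, 5, 5, 6, 7, 8]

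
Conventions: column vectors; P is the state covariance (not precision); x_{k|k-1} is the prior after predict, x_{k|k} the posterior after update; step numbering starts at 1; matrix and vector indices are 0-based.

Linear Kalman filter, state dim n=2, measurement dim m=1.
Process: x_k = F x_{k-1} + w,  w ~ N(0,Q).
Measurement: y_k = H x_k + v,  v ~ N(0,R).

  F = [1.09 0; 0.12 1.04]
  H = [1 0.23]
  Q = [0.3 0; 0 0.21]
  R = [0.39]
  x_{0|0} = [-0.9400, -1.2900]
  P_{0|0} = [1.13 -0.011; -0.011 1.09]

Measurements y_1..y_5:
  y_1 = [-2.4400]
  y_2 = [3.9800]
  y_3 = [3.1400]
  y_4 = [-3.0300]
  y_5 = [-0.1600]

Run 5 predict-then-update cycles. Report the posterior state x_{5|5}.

x_post = [-0.1528, -1.0245]

step 1: x^-=[-1.0246, -1.4544]  P^-=[1.6426 0.1353; 0.1353 1.4025]  S=[2.1690]  K=[0.7716; 0.2111]  nu=[-1.0809]  x^+=[-1.8587, -1.6826]  P^+=[0.3511 -0.2180; -0.2180 1.3058]
step 2: x^-=[-2.0259, -1.9729]  P^-=[0.7171 -0.2012; -0.2012 1.5730]  S=[1.0978]  K=[0.6111; 0.1463]  nu=[6.4597]  x^+=[1.9215, -1.0280]  P^+=[0.3072 -0.2993; -0.2993 1.5495]
step 3: x^-=[2.0945, -0.8385]  P^-=[0.6650 -0.2991; -0.2991 1.8157]  S=[1.0134]  K=[0.5883; 0.1169]  nu=[1.2384]  x^+=[2.8230, -0.6938]  P^+=[0.3143 -0.3688; -0.3688 1.8018]
step 4: x^-=[3.0770, -0.3828]  P^-=[0.6734 -0.3770; -0.3770 2.0713]  S=[0.9995]  K=[0.5869; 0.0994]  nu=[-6.0190]  x^+=[-0.4557, -0.9813]  P^+=[0.3290 -0.4353; -0.4353 2.0614]
step 5: x^-=[-0.4968, -1.0753]  P^-=[0.6909 -0.4505; -0.4505 2.3357]  S=[0.9973]  K=[0.5889; 0.0870]  nu=[0.5841]  x^+=[-0.1528, -1.0245]  P^+=[0.3450 -0.5016; -0.5016 2.3282]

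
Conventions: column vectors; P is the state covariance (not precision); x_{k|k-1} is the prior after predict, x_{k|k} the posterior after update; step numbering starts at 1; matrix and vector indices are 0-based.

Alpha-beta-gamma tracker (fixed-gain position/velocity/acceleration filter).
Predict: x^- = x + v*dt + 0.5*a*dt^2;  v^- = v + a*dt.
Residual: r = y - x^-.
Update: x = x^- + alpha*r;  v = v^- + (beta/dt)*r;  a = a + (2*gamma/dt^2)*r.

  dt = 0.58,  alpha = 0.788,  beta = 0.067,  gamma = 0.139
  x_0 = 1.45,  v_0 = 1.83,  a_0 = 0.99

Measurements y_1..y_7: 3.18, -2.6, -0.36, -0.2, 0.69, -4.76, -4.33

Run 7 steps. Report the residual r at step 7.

step 1: x_pred=2.6779  r=0.5021  x^+=3.0736  v^+=2.4622  a^+=1.4049
step 2: x_pred=4.7379  r=-7.3379  x^+=-1.0444  v^+=2.4294  a^+=-4.6591
step 3: x_pred=-0.4190  r=0.0590  x^+=-0.3725  v^+=-0.2661  a^+=-4.6104
step 4: x_pred=-1.3023  r=1.1023  x^+=-0.4337  v^+=-2.8128  a^+=-3.6995
step 5: x_pred=-2.6874  r=3.3774  x^+=-0.0260  v^+=-4.5683  a^+=-0.9084
step 6: x_pred=-2.8284  r=-1.9316  x^+=-4.3505  v^+=-5.3183  a^+=-2.5047
step 7: x_pred=-7.8564  r=3.5264  x^+=-5.0776  v^+=-6.3637  a^+=0.4096

resid = 3.5264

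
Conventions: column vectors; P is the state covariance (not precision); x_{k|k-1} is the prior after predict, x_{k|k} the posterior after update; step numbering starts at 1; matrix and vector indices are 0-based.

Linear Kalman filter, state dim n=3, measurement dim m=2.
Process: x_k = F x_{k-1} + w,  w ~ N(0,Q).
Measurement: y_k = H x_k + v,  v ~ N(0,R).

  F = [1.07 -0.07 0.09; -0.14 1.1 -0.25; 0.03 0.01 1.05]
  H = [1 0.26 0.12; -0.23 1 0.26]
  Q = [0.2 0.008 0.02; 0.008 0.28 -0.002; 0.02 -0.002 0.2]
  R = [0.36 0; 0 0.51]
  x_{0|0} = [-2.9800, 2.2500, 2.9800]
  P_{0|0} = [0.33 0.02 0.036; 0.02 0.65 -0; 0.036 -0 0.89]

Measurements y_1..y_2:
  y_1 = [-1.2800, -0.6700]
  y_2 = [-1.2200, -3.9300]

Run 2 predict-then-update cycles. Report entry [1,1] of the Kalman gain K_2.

step 1: x^-=[-3.0779, 2.1472, 3.0621]  P^-=[0.5921 -0.0979 0.1550; -0.0979 1.1250 -0.2348; 0.1550 -0.2348 1.1839]  S=[1.0169 0.0932; 0.0932 1.6507]  K=[0.5894 -0.1507; 0.1039 0.6523; 0.2312 0.0096]  nu=[0.8722, -4.3213]  x^+=[-1.9128, -0.5809, 3.2223]  P^+=[0.2180 -0.0323 0.0215; -0.0323 0.3990 -0.2837; 0.0215 -0.2837 1.1290]
step 2: x^-=[-1.7161, -1.1767, 3.3202]  P^-=[0.4732 -0.1582 0.1779; -0.1582 1.0051 -0.6262; 0.1779 -0.6262 1.4403]  S=[0.8433 -0.0274; -0.0274 1.3634]  K=[0.5328 -0.1512; 0.0542 0.6456; 0.2161 -0.2103]  nu=[0.4036, -4.0112]  x^+=[-0.8945, -3.7444, 4.2509]  P^+=[0.1982 -0.0402 0.0335; -0.0402 0.4363 -0.4474; 0.0335 -0.4474 1.3381]

K[1,1] = 0.6456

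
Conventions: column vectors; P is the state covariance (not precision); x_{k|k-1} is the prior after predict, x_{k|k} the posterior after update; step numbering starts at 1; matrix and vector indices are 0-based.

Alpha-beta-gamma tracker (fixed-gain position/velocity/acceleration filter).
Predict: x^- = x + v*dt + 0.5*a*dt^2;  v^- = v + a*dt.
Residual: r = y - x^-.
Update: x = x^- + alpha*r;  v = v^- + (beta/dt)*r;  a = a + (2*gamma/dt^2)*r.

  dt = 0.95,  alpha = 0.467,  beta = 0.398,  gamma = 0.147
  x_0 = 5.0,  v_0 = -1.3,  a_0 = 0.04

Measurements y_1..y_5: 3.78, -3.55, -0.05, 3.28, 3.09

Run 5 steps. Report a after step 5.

step 1: x_pred=3.7831  r=-0.0031  x^+=3.7816  v^+=-1.2633  a^+=0.0390
step 2: x_pred=2.5991  r=-6.1491  x^+=-0.2725  v^+=-3.8024  a^+=-1.9641
step 3: x_pred=-4.7711  r=4.7211  x^+=-2.5663  v^+=-3.6904  a^+=-0.4262
step 4: x_pred=-6.2646  r=9.5446  x^+=-1.8072  v^+=-0.0966  a^+=2.6831
step 5: x_pred=-0.6883  r=3.7783  x^+=1.0762  v^+=4.0352  a^+=3.9139

a_post = 3.9139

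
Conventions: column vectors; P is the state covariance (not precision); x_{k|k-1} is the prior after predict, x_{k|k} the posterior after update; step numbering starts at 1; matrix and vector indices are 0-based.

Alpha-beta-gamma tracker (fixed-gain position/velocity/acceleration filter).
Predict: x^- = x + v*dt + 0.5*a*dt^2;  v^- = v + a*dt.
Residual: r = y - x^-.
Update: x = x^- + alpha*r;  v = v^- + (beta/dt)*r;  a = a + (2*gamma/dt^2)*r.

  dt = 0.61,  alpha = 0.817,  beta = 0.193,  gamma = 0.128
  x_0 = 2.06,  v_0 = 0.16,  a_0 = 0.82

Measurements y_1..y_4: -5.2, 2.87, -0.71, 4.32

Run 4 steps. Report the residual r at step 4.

resid = 5.3641

step 1: x_pred=2.3102  r=-7.5102  x^+=-3.8256  v^+=-1.7160  a^+=-4.3469
step 2: x_pred=-5.6811  r=8.5511  x^+=1.3051  v^+=-1.6621  a^+=1.5362
step 3: x_pred=0.5771  r=-1.2871  x^+=-0.4745  v^+=-1.1322  a^+=0.6507
step 4: x_pred=-1.0441  r=5.3641  x^+=3.3384  v^+=0.9618  a^+=4.3411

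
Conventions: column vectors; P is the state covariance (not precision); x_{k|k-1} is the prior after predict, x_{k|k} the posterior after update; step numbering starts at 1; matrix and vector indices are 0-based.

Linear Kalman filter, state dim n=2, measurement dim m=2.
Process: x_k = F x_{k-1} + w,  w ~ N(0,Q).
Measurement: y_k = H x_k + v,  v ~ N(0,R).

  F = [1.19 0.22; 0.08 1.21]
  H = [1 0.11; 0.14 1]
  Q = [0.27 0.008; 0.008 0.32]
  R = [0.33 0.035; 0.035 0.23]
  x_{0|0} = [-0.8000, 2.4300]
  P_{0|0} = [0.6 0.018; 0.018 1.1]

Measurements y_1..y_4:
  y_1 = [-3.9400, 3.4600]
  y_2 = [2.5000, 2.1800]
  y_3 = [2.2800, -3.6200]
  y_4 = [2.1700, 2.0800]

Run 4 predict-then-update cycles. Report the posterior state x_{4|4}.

x_post = [2.0337, 0.7007]

step 1: x^-=[-0.4174, 2.8763]  P^-=[1.1823 0.3842; 0.3842 1.9378]  S=[1.6203 0.8038; 0.8038 2.2986]  K=[0.7709 -0.0304; -0.0740 0.8923]  nu=[-3.8390, 0.6421]  x^+=[-3.3963, 3.7334]  P^+=[0.2551 -0.0157; -0.0157 0.2048]
step 2: x^-=[-3.2202, 4.2457]  P^-=[0.6329 0.0639; 0.0639 0.6185]  S=[0.9844 0.2565; 0.2565 0.8788]  K=[0.6546 -0.0175; -0.0563 0.7304]  nu=[5.2532, -1.6149]  x^+=[0.2469, 2.7703]  P^+=[0.2167 -0.0115; -0.0115 0.1676]
step 3: x^-=[0.9032, 3.3719]  P^-=[0.5789 0.0566; 0.0566 0.5646]  S=[0.9282 0.2356; 0.2356 0.8218]  K=[0.6340 -0.0143; -0.0528 0.7118]  nu=[1.0059, -7.1183]  x^+=[1.6429, -1.7482]  P^+=[0.2099 -0.0105; -0.0105 0.1633]
step 4: x^-=[1.5705, -1.9839]  P^-=[0.5696 0.0562; 0.0562 0.5585]  S=[0.9188 0.2332; 0.2332 0.8154]  K=[0.6302 -0.0135; -0.0521 0.7095]  nu=[0.8178, 3.8441]  x^+=[2.0337, 0.7007]  P^+=[0.2086 -0.0103; -0.0103 0.1628]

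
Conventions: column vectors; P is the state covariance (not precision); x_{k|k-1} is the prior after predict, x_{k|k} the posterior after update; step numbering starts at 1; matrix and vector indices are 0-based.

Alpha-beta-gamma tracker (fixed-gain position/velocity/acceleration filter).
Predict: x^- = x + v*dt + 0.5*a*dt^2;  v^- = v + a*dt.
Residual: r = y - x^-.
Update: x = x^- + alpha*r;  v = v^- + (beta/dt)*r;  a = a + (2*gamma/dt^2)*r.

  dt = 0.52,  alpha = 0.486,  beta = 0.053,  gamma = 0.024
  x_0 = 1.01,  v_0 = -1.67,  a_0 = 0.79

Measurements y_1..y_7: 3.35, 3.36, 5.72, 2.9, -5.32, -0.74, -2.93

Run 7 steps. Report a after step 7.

step 1: x_pred=0.2484  r=3.1016  x^+=1.7558  v^+=-0.9431  a^+=1.3406
step 2: x_pred=1.4466  r=1.9134  x^+=2.3765  v^+=-0.0510  a^+=1.6802
step 3: x_pred=2.5772  r=3.1428  x^+=4.1046  v^+=1.1431  a^+=2.2381
step 4: x_pred=5.0016  r=-2.1016  x^+=3.9802  v^+=2.0927  a^+=1.8651
step 5: x_pred=5.3206  r=-10.6406  x^+=0.1493  v^+=1.9780  a^+=-0.0238
step 6: x_pred=1.1746  r=-1.9146  x^+=0.2441  v^+=1.7705  a^+=-0.3637
step 7: x_pred=1.1156  r=-4.0456  x^+=-0.8506  v^+=1.1690  a^+=-1.0818

a_post = -1.0818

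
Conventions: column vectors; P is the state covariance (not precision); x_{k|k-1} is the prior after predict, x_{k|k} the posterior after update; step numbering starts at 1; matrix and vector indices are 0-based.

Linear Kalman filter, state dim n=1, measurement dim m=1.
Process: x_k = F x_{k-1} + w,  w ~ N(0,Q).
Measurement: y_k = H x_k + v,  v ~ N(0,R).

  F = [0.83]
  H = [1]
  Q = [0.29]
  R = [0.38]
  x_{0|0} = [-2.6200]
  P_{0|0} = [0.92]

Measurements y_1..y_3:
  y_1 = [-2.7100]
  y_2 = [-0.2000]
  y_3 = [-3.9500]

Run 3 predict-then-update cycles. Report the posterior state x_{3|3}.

step 1: x^-=[-2.1746]  P^-=[0.9238]  S=[1.3038]  K=[0.7085]  nu=[-0.5354]  x^+=[-2.5540]  P^+=[0.2692]
step 2: x^-=[-2.1198]  P^-=[0.4755]  S=[0.8555]  K=[0.5558]  nu=[1.9198]  x^+=[-1.0528]  P^+=[0.2112]
step 3: x^-=[-0.8738]  P^-=[0.4355]  S=[0.8155]  K=[0.5340]  nu=[-3.0762]  x^+=[-2.5166]  P^+=[0.2029]

x_post = [-2.5166]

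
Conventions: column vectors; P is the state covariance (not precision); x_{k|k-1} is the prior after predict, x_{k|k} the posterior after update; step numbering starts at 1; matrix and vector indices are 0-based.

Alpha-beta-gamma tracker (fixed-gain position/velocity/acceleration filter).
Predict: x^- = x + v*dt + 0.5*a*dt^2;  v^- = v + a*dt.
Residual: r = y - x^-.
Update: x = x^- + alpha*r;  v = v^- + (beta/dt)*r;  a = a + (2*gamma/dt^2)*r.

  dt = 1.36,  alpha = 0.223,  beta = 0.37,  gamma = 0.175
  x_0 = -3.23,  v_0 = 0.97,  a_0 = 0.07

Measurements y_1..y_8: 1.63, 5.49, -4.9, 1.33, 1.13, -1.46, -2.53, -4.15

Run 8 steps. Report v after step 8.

step 1: x_pred=-1.8461  r=3.4761  x^+=-1.0709  v^+=2.0109  a^+=0.7278
step 2: x_pred=2.3370  r=3.1530  x^+=3.0401  v^+=3.8585  a^+=1.3244
step 3: x_pred=9.5125  r=-14.4125  x^+=6.2985  v^+=1.7387  a^+=-1.4028
step 4: x_pred=7.3657  r=-6.0357  x^+=6.0197  v^+=-1.8113  a^+=-2.5450
step 5: x_pred=1.2028  r=-0.0728  x^+=1.1866  v^+=-5.2923  a^+=-2.5588
step 6: x_pred=-8.3772  r=6.9172  x^+=-6.8347  v^+=-6.8903  a^+=-1.2498
step 7: x_pred=-17.3613  r=14.8313  x^+=-14.0539  v^+=-4.5550  a^+=1.5567
step 8: x_pred=-18.8091  r=14.6591  x^+=-15.5401  v^+=1.5502  a^+=4.3307

v_post = 1.5502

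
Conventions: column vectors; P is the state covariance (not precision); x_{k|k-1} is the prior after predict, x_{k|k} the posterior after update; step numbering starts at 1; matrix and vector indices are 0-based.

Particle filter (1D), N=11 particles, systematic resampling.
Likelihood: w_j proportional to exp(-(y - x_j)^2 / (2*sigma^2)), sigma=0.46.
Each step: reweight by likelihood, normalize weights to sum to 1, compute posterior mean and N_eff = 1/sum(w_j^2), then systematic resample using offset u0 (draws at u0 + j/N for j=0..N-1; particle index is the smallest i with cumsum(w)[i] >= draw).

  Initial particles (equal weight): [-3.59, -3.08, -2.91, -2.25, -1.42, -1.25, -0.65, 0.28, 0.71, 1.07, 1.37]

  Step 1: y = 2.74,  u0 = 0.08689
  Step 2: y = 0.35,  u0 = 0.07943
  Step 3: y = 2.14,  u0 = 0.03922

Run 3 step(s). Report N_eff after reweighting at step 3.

step 1: w=[0.0000, 0.0000, 0.0000, 0.0000, 0.0000, 0.0000, 0.0000, 0.0000, 0.0044, 0.1034, 0.8921]  mean=1.3360  Neff=1.2398  idx=[9, 10, 10, 10, 10, 10, 10, 10, 10, 10, 10]
step 2: w=[0.2556, 0.0744, 0.0744, 0.0744, 0.0744, 0.0744, 0.0744, 0.0744, 0.0744, 0.0744, 0.0744]  mean=1.2933  Neff=8.2827  idx=[0, 0, 1, 2, 3, 4, 5, 7, 8, 9, 10]
step 3: w=[0.0284, 0.0284, 0.1048, 0.1048, 0.1048, 0.1048, 0.1048, 0.1048, 0.1048, 0.1048, 0.1048]  mean=1.3529  Neff=9.9552  idx=[1, 2, 3, 4, 5, 6, 7, 7, 8, 9, 10]

N_eff = 9.9552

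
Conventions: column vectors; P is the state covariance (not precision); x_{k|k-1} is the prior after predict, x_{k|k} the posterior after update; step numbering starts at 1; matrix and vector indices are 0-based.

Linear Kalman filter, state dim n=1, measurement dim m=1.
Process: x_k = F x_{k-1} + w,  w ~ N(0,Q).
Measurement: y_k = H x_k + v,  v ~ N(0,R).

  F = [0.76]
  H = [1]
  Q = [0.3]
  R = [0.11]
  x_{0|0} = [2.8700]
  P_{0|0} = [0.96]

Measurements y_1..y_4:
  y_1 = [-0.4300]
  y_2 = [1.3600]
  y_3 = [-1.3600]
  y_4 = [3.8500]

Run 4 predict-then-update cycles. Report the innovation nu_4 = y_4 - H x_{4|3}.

innov = [4.4949]

step 1: x^-=[2.1812]  P^-=[0.8545]  S=[0.9645]  K=[0.8860]  nu=[-2.6112]  x^+=[-0.1322]  P^+=[0.0975]
step 2: x^-=[-0.1005]  P^-=[0.3563]  S=[0.4663]  K=[0.7641]  nu=[1.4605]  x^+=[1.0155]  P^+=[0.0841]
step 3: x^-=[0.7718]  P^-=[0.3485]  S=[0.4585]  K=[0.7601]  nu=[-2.1318]  x^+=[-0.8486]  P^+=[0.0836]
step 4: x^-=[-0.6449]  P^-=[0.3483]  S=[0.4583]  K=[0.7600]  nu=[4.4949]  x^+=[2.7711]  P^+=[0.0836]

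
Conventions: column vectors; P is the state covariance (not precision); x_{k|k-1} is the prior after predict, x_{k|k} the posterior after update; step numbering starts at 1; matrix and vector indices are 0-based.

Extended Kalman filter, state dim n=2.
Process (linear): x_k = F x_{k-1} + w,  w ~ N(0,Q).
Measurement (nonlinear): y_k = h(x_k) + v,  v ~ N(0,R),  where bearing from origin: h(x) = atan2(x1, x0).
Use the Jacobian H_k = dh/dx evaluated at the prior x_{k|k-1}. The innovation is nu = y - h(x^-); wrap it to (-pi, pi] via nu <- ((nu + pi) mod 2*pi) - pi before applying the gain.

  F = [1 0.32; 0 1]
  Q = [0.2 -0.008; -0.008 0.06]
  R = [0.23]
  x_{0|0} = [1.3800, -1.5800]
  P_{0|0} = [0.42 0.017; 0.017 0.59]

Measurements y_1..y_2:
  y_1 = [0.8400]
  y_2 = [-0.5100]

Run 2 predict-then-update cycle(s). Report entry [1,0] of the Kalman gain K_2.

step 1: x^-=[0.8744, -1.5800]  P^-=[0.6913 0.1978; 0.1978 0.6500]  H_jac=[0.4845 0.2681]  S=[0.4904]  K=[0.7911; 0.5508]  nu=[1.9053]  x^+=[2.3818, -0.5305]  P^+=[0.3844 -0.0159; -0.0159 0.5012]
step 2: x^-=[2.2120, -0.5305]  P^-=[0.6255 0.1365; 0.1365 0.5612]  H_jac=[0.1025 0.4275]  S=[0.3511]  K=[0.3488; 0.7232]  nu=[-0.2746]  x^+=[2.1162, -0.7291]  P^+=[0.5828 0.0479; 0.0479 0.3776]

K[1,0] = 0.7232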